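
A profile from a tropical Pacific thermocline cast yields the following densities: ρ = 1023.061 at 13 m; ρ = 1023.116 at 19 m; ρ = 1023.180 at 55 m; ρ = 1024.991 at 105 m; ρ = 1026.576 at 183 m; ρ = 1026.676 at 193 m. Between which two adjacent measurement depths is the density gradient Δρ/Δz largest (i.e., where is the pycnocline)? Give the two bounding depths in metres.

55–105 m

Compute the density gradient over each adjacent pair:
  13–19 m: Δρ/Δz = 0.055/6 = 9.2 × 10⁻³ kg m⁻⁴
  19–55 m: Δρ/Δz = 0.064/36 = 1.8 × 10⁻³ kg m⁻⁴
  55–105 m: Δρ/Δz = 1.811/50 = 0.036 kg m⁻⁴
  105–183 m: Δρ/Δz = 1.585/78 = 0.020 kg m⁻⁴
  183–193 m: Δρ/Δz = 0.100/10 = 0.010 kg m⁻⁴
The largest gradient is in the 55–105 m interval — the pycnocline.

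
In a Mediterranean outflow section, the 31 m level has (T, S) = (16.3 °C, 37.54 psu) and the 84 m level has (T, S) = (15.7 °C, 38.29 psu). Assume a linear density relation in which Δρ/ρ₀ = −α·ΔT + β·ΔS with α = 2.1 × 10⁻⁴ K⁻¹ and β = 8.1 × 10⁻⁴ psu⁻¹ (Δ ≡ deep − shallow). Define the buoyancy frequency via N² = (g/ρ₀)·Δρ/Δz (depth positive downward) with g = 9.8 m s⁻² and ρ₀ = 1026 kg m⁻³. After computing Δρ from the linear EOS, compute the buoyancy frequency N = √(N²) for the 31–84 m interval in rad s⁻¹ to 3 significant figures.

ΔT = -0.6 K, ΔS = +0.75 psu (deep − shallow).
Δρ/ρ₀ = −αΔT + βΔS = 1.26 × 10⁻⁴ + 6.075 × 10⁻⁴ = 7.335 × 10⁻⁴, so Δρ ≈ 0.7526 kg m⁻³.
N² = (g/ρ₀)·Δρ/Δz = g·(Δρ/ρ₀)/Δz = 9.8 × 7.335 × 10⁻⁴ / 53 = 1.3563 × 10⁻⁴ s⁻².
N = √(1.3563 × 10⁻⁴) = 0.011646 rad s⁻¹ ≈ 0.0116 rad s⁻¹.

0.0116 rad s⁻¹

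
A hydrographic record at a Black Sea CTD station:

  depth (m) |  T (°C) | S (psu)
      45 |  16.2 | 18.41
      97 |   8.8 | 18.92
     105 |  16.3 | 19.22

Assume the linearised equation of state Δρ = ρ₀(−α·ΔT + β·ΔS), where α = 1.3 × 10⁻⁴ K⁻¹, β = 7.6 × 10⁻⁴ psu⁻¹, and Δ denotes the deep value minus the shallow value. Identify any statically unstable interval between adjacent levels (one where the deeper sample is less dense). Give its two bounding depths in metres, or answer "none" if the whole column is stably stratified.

97–105 m

Evaluate Δρ/ρ₀ = −αΔT + βΔS across each adjacent pair:
  45–97 m: −αΔT+βΔS = −(1.3 × 10⁻⁴)(-7.4)+(7.6 × 10⁻⁴)(+0.51) = 1.3 × 10⁻³ → stable
  97–105 m: −αΔT+βΔS = −(1.3 × 10⁻⁴)(+7.5)+(7.6 × 10⁻⁴)(+0.30) = -7.5 × 10⁻⁴ → UNSTABLE
The 97–105 m interval has Δρ < 0: lighter water underlies denser water.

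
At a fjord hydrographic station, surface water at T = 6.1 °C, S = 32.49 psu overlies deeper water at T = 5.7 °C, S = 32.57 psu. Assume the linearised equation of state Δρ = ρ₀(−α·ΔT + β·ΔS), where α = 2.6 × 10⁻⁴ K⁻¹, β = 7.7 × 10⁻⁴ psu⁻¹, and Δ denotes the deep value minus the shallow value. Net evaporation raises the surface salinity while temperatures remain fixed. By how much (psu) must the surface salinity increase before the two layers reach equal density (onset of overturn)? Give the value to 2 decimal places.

Neutral buoyancy requires −α(T_deep − T_surf) + β(S_deep − S_surf′) = 0.
S_surf′ = S_deep − (α/β)·ΔT = 32.57 − (2.6 × 10⁻⁴/7.7 × 10⁻⁴)·(-0.4) = 32.7051 psu.
Increase required: 32.7051 − 32.49 = 0.2151 psu.

0.22 psu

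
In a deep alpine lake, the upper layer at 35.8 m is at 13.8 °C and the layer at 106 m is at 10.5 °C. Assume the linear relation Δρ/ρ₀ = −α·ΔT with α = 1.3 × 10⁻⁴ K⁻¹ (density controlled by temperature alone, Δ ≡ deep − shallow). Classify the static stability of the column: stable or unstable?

ΔT = 10.5 − 13.8 = -3.3 K, so Δρ/ρ₀ = −αΔT = 4.29 × 10⁻⁴.
Δρ/ρ₀ > 0, so Δρ > 0: deeper water is denser → statically stable.

stable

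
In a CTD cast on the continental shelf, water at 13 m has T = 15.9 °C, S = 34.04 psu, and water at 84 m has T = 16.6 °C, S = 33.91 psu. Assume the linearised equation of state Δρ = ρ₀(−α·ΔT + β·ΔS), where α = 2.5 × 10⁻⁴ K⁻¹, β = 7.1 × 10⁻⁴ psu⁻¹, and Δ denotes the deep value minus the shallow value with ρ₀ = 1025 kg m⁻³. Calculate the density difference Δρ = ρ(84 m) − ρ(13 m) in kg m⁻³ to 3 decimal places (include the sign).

-0.274 kg m⁻³

ΔT = +0.7 K, ΔS = -0.13 psu (deep − shallow).
Δρ/ρ₀ = −(2.5 × 10⁻⁴)(+0.7) + (7.1 × 10⁻⁴)(-0.13) = -2.673 × 10⁻⁴.
Δρ = 1025 × (-2.673 × 10⁻⁴) = -0.274 kg m⁻³.
Negative Δρ: lighter below, statically unstable.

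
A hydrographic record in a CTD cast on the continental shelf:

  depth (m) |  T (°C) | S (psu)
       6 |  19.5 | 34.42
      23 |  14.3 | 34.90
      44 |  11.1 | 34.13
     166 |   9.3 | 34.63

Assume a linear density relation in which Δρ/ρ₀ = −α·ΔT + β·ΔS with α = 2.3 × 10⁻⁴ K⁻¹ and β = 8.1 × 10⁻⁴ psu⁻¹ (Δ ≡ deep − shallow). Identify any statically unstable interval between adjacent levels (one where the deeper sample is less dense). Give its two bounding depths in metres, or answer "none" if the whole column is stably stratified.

none

Evaluate Δρ/ρ₀ = −αΔT + βΔS across each adjacent pair:
  6–23 m: −αΔT+βΔS = −(2.3 × 10⁻⁴)(-5.2)+(8.1 × 10⁻⁴)(+0.48) = 1.6 × 10⁻³ → stable
  23–44 m: −αΔT+βΔS = −(2.3 × 10⁻⁴)(-3.2)+(8.1 × 10⁻⁴)(-0.77) = 1.1 × 10⁻⁴ → stable
  44–166 m: −αΔT+βΔS = −(2.3 × 10⁻⁴)(-1.8)+(8.1 × 10⁻⁴)(+0.50) = 8.2 × 10⁻⁴ → stable
Every interval has Δρ > 0: the column is stably stratified throughout.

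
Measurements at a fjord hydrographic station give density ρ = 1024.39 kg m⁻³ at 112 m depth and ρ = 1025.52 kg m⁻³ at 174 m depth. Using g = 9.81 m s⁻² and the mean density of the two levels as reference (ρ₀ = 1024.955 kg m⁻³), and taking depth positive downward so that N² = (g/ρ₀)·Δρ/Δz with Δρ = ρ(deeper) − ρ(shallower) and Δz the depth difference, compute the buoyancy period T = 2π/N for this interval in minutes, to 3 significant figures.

7.93 min

Δρ = 1025.52 − 1024.39 = 1.13 kg m⁻³ over Δz = 174 − 112 = 62 m.
N² = (9.81/1024.955) × (1.13/62) = 1.7444 × 10⁻⁴ s⁻².
N = √(1.7444 × 10⁻⁴) = 0.013208 rad s⁻¹, so T = 2π/N = 475.71 s = 7.9285 min ≈ 7.93 min.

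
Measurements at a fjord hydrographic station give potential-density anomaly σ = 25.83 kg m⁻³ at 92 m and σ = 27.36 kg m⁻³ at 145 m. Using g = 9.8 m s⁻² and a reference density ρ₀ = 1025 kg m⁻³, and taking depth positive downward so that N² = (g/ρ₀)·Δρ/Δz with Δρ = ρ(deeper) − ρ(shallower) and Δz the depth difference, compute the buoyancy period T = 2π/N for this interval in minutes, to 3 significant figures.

6.30 min

Δρ = 1027.36 − 1025.83 = 1.53 kg m⁻³ over Δz = 145 − 92 = 53 m.
N² = (9.8/1025) × (1.53/53) = 2.7601 × 10⁻⁴ s⁻².
N = √(2.7601 × 10⁻⁴) = 0.016614 rad s⁻¹, so T = 2π/N = 378.19 s = 6.3032 min ≈ 6.30 min.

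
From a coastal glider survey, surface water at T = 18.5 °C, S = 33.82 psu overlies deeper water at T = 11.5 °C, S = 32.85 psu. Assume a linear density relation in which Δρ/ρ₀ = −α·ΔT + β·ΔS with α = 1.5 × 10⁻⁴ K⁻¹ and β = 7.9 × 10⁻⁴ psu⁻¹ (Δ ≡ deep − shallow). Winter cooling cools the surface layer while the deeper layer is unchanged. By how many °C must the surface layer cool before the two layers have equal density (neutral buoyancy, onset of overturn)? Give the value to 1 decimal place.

1.9 °C

Neutral buoyancy requires Δρ = 0, i.e. −α(T_deep − T_surf′) + β(S_deep − S_surf) = 0.
T_surf′ = T_deep − (β/α)·ΔS = 11.5 − (7.9 × 10⁻⁴/1.5 × 10⁻⁴)·(-0.97) = 16.609 °C.
Cooling required: 18.5 − (16.609) = 1.891 °C.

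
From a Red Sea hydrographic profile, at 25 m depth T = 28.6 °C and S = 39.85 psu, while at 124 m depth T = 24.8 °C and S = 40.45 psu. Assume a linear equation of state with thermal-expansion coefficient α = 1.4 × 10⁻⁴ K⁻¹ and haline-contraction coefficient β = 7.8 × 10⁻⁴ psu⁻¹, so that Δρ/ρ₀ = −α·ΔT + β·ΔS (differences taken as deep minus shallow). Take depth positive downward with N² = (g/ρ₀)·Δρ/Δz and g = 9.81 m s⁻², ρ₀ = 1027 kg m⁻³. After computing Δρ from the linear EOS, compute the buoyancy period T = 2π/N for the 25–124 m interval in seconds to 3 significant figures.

631 s

ΔT = -3.8 K, ΔS = +0.60 psu (deep − shallow).
Δρ/ρ₀ = −αΔT + βΔS = 5.32 × 10⁻⁴ + 4.68 × 10⁻⁴ = 1.00 × 10⁻³, so Δρ ≈ 1.027 kg m⁻³.
N² = (g/ρ₀)·Δρ/Δz = g·(Δρ/ρ₀)/Δz = 9.81 × 1.00 × 10⁻³ / 99 = 9.9091 × 10⁻⁵ s⁻².
N = √(9.9091 × 10⁻⁵) = 9.9544 × 10⁻³ rad s⁻¹ → T = 2π/N = 631.20 s ≈ 631 s.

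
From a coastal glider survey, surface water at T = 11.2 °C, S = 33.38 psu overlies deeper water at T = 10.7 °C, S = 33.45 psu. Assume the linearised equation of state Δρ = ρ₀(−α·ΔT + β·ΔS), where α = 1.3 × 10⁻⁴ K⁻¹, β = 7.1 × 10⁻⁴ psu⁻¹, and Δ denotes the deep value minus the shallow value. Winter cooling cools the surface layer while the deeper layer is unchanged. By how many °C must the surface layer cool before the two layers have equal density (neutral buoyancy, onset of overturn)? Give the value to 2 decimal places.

0.88 °C

Neutral buoyancy requires Δρ = 0, i.e. −α(T_deep − T_surf′) + β(S_deep − S_surf) = 0.
T_surf′ = T_deep − (β/α)·ΔS = 10.7 − (7.1 × 10⁻⁴/1.3 × 10⁻⁴)·(+0.07) = 10.3177 °C.
Cooling required: 11.2 − (10.3177) = 0.8823 °C.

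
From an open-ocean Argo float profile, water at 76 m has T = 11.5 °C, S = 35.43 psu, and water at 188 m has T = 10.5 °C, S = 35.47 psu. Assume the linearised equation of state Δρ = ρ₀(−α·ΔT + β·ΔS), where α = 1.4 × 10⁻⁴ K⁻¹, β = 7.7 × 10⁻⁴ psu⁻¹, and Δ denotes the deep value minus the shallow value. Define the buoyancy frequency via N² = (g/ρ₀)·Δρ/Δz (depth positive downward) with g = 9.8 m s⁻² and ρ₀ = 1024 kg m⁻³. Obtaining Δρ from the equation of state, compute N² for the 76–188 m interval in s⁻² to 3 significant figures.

ΔT = -1.0 K, ΔS = +0.04 psu (deep − shallow).
Δρ/ρ₀ = −αΔT + βΔS = 1.40 × 10⁻⁴ + 3.08 × 10⁻⁵ = 1.708 × 10⁻⁴, so Δρ ≈ 0.1749 kg m⁻³.
N² = (g/ρ₀)·Δρ/Δz = g·(Δρ/ρ₀)/Δz = 9.8 × 1.708 × 10⁻⁴ / 112 = 1.4945 × 10⁻⁵ s⁻² ≈ 1.49 × 10⁻⁵ s⁻².

1.49 × 10⁻⁵ s⁻²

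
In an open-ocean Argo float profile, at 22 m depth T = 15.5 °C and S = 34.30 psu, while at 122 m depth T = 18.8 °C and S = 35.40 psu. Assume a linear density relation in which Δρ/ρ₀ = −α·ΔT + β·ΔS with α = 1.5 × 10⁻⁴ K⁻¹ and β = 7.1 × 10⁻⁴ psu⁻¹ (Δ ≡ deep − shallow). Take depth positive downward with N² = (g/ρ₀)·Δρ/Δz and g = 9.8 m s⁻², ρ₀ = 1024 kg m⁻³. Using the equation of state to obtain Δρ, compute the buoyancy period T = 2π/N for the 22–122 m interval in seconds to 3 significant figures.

1.19 × 10³ s

ΔT = +3.3 K, ΔS = +1.10 psu (deep − shallow).
Δρ/ρ₀ = −αΔT + βΔS = -4.95 × 10⁻⁴ + 7.81 × 10⁻⁴ = 2.86 × 10⁻⁴, so Δρ ≈ 0.2929 kg m⁻³.
N² = (g/ρ₀)·Δρ/Δz = g·(Δρ/ρ₀)/Δz = 9.8 × 2.86 × 10⁻⁴ / 100 = 2.8028 × 10⁻⁵ s⁻².
N = √(2.8028 × 10⁻⁵) = 5.2941 × 10⁻³ rad s⁻¹ → T = 2π/N = 1.1868 × 10³ s ≈ 1.19 × 10³ s.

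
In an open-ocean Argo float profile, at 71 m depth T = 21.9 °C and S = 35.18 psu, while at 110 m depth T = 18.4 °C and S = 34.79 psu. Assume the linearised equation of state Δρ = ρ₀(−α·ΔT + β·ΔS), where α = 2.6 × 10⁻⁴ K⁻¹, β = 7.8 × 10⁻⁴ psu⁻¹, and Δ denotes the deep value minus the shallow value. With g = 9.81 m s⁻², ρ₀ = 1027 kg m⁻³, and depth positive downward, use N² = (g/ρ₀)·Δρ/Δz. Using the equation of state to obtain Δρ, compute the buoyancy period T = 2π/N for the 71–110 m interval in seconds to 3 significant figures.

ΔT = -3.5 K, ΔS = -0.39 psu (deep − shallow).
Δρ/ρ₀ = −αΔT + βΔS = 9.10 × 10⁻⁴ − 3.042 × 10⁻⁴ = 6.058 × 10⁻⁴, so Δρ ≈ 0.6222 kg m⁻³.
N² = (g/ρ₀)·Δρ/Δz = g·(Δρ/ρ₀)/Δz = 9.81 × 6.058 × 10⁻⁴ / 39 = 1.5238 × 10⁻⁴ s⁻².
N = √(1.5238 × 10⁻⁴) = 0.012344 rad s⁻¹ → T = 2π/N = 509.01 s ≈ 509 s.

509 s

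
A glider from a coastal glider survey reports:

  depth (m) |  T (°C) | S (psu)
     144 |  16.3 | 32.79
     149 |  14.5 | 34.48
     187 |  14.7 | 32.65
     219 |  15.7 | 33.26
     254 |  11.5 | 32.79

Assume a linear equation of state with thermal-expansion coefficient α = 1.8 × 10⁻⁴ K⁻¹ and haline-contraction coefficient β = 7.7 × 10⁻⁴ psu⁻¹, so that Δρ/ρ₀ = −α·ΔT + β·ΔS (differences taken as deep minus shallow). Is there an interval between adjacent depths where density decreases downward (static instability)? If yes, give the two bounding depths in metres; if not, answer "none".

Evaluate Δρ/ρ₀ = −αΔT + βΔS across each adjacent pair:
  144–149 m: −αΔT+βΔS = −(1.8 × 10⁻⁴)(-1.8)+(7.7 × 10⁻⁴)(+1.69) = 1.6 × 10⁻³ → stable
  149–187 m: −αΔT+βΔS = −(1.8 × 10⁻⁴)(+0.2)+(7.7 × 10⁻⁴)(-1.83) = -1.4 × 10⁻³ → UNSTABLE
  187–219 m: −αΔT+βΔS = −(1.8 × 10⁻⁴)(+1.0)+(7.7 × 10⁻⁴)(+0.61) = 2.9 × 10⁻⁴ → stable
  219–254 m: −αΔT+βΔS = −(1.8 × 10⁻⁴)(-4.2)+(7.7 × 10⁻⁴)(-0.47) = 3.9 × 10⁻⁴ → stable
The 149–187 m interval has Δρ < 0: lighter water underlies denser water.

149–187 m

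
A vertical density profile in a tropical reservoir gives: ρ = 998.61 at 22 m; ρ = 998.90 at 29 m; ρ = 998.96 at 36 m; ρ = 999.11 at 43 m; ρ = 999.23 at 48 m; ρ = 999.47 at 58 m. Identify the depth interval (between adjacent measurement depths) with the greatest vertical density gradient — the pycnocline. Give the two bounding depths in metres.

22–29 m

Compute the density gradient over each adjacent pair:
  22–29 m: Δρ/Δz = 0.29/7 = 0.041 kg m⁻⁴
  29–36 m: Δρ/Δz = 0.06/7 = 8.6 × 10⁻³ kg m⁻⁴
  36–43 m: Δρ/Δz = 0.15/7 = 0.021 kg m⁻⁴
  43–48 m: Δρ/Δz = 0.12/5 = 0.024 kg m⁻⁴
  48–58 m: Δρ/Δz = 0.24/10 = 0.024 kg m⁻⁴
The largest gradient is in the 22–29 m interval — the pycnocline.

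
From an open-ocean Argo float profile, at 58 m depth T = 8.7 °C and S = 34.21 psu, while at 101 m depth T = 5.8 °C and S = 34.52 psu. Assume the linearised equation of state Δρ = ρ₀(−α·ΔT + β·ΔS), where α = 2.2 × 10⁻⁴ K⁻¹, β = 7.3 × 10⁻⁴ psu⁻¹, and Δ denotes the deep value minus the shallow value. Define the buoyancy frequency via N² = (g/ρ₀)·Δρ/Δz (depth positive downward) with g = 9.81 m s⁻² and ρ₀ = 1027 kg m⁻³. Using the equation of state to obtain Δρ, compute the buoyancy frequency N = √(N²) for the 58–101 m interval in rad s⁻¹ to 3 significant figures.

ΔT = -2.9 K, ΔS = +0.31 psu (deep − shallow).
Δρ/ρ₀ = −αΔT + βΔS = 6.38 × 10⁻⁴ + 2.263 × 10⁻⁴ = 8.643 × 10⁻⁴, so Δρ ≈ 0.8876 kg m⁻³.
N² = (g/ρ₀)·Δρ/Δz = g·(Δρ/ρ₀)/Δz = 9.81 × 8.643 × 10⁻⁴ / 43 = 1.9718 × 10⁻⁴ s⁻².
N = √(1.9718 × 10⁻⁴) = 0.014042 rad s⁻¹ ≈ 0.0140 rad s⁻¹.

0.0140 rad s⁻¹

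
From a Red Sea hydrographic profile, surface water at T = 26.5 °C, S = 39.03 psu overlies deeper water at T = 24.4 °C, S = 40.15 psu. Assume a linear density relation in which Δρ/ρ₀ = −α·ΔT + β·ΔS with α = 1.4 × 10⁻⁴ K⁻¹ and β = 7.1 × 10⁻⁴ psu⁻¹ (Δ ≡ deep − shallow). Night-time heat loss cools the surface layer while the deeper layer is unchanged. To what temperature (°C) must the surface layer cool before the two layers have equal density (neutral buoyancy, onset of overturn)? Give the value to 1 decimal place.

18.7 °C

Neutral buoyancy requires Δρ = 0, i.e. −α(T_deep − T_surf′) + β(S_deep − S_surf) = 0.
T_surf′ = T_deep − (β/α)·ΔS = 24.4 − (7.1 × 10⁻⁴/1.4 × 10⁻⁴)·(+1.12) = 18.720 °C.
Cooling required: 26.5 − (18.720) = 7.780 °C.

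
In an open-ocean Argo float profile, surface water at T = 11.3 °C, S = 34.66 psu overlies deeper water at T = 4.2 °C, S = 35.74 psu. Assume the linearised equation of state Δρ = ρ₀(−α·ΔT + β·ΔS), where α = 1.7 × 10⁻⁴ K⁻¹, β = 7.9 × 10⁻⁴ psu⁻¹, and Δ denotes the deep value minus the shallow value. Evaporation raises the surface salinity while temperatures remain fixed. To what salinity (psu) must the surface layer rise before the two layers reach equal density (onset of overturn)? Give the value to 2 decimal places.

37.27 psu

Neutral buoyancy requires −α(T_deep − T_surf) + β(S_deep − S_surf′) = 0.
S_surf′ = S_deep − (α/β)·ΔT = 35.74 − (1.7 × 10⁻⁴/7.9 × 10⁻⁴)·(-7.1) = 37.2678 psu.
Increase required: 37.2678 − 34.66 = 2.6078 psu.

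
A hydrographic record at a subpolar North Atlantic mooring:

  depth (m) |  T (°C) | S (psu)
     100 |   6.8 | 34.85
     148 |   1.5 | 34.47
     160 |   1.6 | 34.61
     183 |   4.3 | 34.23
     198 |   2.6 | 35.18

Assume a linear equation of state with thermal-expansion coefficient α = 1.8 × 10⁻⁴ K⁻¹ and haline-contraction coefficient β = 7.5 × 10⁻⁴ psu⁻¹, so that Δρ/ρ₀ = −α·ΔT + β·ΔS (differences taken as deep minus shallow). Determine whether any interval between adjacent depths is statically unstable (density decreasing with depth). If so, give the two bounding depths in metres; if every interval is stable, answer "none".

Evaluate Δρ/ρ₀ = −αΔT + βΔS across each adjacent pair:
  100–148 m: −αΔT+βΔS = −(1.8 × 10⁻⁴)(-5.3)+(7.5 × 10⁻⁴)(-0.38) = 6.7 × 10⁻⁴ → stable
  148–160 m: −αΔT+βΔS = −(1.8 × 10⁻⁴)(+0.1)+(7.5 × 10⁻⁴)(+0.14) = 8.7 × 10⁻⁵ → stable
  160–183 m: −αΔT+βΔS = −(1.8 × 10⁻⁴)(+2.7)+(7.5 × 10⁻⁴)(-0.38) = -7.7 × 10⁻⁴ → UNSTABLE
  183–198 m: −αΔT+βΔS = −(1.8 × 10⁻⁴)(-1.7)+(7.5 × 10⁻⁴)(+0.95) = 1.0 × 10⁻³ → stable
The 160–183 m interval has Δρ < 0: lighter water underlies denser water.

160–183 m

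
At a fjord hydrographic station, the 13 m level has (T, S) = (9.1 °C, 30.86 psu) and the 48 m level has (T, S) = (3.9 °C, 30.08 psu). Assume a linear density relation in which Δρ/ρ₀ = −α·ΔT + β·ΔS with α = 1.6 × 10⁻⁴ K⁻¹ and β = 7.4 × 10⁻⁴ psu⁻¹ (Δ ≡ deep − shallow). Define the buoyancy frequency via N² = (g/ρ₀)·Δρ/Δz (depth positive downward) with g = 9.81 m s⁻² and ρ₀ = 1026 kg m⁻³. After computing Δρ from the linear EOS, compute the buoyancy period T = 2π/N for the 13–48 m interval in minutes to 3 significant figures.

12.4 min

ΔT = -5.2 K, ΔS = -0.78 psu (deep − shallow).
Δρ/ρ₀ = −αΔT + βΔS = 8.32 × 10⁻⁴ − 5.772 × 10⁻⁴ = 2.548 × 10⁻⁴, so Δρ ≈ 0.2614 kg m⁻³.
N² = (g/ρ₀)·Δρ/Δz = g·(Δρ/ρ₀)/Δz = 9.81 × 2.548 × 10⁻⁴ / 35 = 7.1417 × 10⁻⁵ s⁻².
N = √(7.1417 × 10⁻⁵) = 8.4509 × 10⁻³ rad s⁻¹ → T = 2π/N = 743.49 s = 12.392 min ≈ 12.4 min.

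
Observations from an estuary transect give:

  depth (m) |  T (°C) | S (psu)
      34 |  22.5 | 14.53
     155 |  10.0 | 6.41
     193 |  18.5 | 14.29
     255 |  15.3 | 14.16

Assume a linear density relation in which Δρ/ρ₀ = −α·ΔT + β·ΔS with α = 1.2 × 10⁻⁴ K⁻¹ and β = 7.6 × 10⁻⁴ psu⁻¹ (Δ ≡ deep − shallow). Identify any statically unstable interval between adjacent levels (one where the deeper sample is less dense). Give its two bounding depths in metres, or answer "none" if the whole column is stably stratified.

Evaluate Δρ/ρ₀ = −αΔT + βΔS across each adjacent pair:
  34–155 m: −αΔT+βΔS = −(1.2 × 10⁻⁴)(-12.5)+(7.6 × 10⁻⁴)(-8.12) = -4.7 × 10⁻³ → UNSTABLE
  155–193 m: −αΔT+βΔS = −(1.2 × 10⁻⁴)(+8.5)+(7.6 × 10⁻⁴)(+7.88) = 5.0 × 10⁻³ → stable
  193–255 m: −αΔT+βΔS = −(1.2 × 10⁻⁴)(-3.2)+(7.6 × 10⁻⁴)(-0.13) = 2.9 × 10⁻⁴ → stable
The 34–155 m interval has Δρ < 0: lighter water underlies denser water.

34–155 m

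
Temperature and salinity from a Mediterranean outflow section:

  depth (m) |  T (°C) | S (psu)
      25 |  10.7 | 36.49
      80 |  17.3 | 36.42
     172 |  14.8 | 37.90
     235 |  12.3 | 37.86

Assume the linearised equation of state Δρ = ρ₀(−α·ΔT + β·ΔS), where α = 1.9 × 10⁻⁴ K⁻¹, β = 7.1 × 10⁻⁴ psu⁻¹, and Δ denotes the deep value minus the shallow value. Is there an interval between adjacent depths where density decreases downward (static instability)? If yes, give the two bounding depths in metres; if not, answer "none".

Evaluate Δρ/ρ₀ = −αΔT + βΔS across each adjacent pair:
  25–80 m: −αΔT+βΔS = −(1.9 × 10⁻⁴)(+6.6)+(7.1 × 10⁻⁴)(-0.07) = -1.3 × 10⁻³ → UNSTABLE
  80–172 m: −αΔT+βΔS = −(1.9 × 10⁻⁴)(-2.5)+(7.1 × 10⁻⁴)(+1.48) = 1.5 × 10⁻³ → stable
  172–235 m: −αΔT+βΔS = −(1.9 × 10⁻⁴)(-2.5)+(7.1 × 10⁻⁴)(-0.04) = 4.5 × 10⁻⁴ → stable
The 25–80 m interval has Δρ < 0: lighter water underlies denser water.

25–80 m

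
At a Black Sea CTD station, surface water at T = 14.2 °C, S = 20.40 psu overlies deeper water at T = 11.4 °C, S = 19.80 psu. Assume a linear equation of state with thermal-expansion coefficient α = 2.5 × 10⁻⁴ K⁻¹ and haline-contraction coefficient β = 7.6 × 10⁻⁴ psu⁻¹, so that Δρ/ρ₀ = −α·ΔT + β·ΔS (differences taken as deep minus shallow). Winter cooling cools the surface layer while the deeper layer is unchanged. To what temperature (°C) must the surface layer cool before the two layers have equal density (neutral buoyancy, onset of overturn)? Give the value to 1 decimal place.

Neutral buoyancy requires Δρ = 0, i.e. −α(T_deep − T_surf′) + β(S_deep − S_surf) = 0.
T_surf′ = T_deep − (β/α)·ΔS = 11.4 − (7.6 × 10⁻⁴/2.5 × 10⁻⁴)·(-0.60) = 13.224 °C.
Cooling required: 14.2 − (13.224) = 0.976 °C.

13.2 °C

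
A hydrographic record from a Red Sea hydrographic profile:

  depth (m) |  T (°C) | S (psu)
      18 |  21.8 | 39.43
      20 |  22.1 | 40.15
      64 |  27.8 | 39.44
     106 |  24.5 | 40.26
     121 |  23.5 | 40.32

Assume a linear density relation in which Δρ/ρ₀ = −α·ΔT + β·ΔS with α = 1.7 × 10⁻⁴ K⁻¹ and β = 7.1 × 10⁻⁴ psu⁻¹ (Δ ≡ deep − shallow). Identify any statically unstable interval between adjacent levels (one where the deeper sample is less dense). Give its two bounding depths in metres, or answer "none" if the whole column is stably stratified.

Evaluate Δρ/ρ₀ = −αΔT + βΔS across each adjacent pair:
  18–20 m: −αΔT+βΔS = −(1.7 × 10⁻⁴)(+0.3)+(7.1 × 10⁻⁴)(+0.72) = 4.6 × 10⁻⁴ → stable
  20–64 m: −αΔT+βΔS = −(1.7 × 10⁻⁴)(+5.7)+(7.1 × 10⁻⁴)(-0.71) = -1.5 × 10⁻³ → UNSTABLE
  64–106 m: −αΔT+βΔS = −(1.7 × 10⁻⁴)(-3.3)+(7.1 × 10⁻⁴)(+0.82) = 1.1 × 10⁻³ → stable
  106–121 m: −αΔT+βΔS = −(1.7 × 10⁻⁴)(-1.0)+(7.1 × 10⁻⁴)(+0.06) = 2.1 × 10⁻⁴ → stable
The 20–64 m interval has Δρ < 0: lighter water underlies denser water.

20–64 m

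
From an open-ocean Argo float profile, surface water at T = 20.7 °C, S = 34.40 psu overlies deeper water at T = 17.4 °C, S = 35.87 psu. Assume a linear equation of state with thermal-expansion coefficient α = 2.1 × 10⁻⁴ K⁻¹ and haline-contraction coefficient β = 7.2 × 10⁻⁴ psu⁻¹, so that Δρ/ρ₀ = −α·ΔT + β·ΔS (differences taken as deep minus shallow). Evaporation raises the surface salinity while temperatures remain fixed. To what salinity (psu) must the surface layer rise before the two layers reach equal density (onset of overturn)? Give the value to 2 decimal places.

Neutral buoyancy requires −α(T_deep − T_surf) + β(S_deep − S_surf′) = 0.
S_surf′ = S_deep − (α/β)·ΔT = 35.87 − (2.1 × 10⁻⁴/7.2 × 10⁻⁴)·(-3.3) = 36.8325 psu.
Increase required: 36.8325 − 34.40 = 2.4325 psu.

36.83 psu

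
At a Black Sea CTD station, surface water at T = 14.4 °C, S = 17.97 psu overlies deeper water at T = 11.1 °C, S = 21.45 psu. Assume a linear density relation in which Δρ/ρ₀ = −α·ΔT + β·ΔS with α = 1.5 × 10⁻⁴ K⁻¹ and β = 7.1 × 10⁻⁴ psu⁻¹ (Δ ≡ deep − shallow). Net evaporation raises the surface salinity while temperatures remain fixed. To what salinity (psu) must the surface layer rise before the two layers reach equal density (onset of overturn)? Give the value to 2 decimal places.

22.15 psu

Neutral buoyancy requires −α(T_deep − T_surf) + β(S_deep − S_surf′) = 0.
S_surf′ = S_deep − (α/β)·ΔT = 21.45 − (1.5 × 10⁻⁴/7.1 × 10⁻⁴)·(-3.3) = 22.1472 psu.
Increase required: 22.1472 − 17.97 = 4.1772 psu.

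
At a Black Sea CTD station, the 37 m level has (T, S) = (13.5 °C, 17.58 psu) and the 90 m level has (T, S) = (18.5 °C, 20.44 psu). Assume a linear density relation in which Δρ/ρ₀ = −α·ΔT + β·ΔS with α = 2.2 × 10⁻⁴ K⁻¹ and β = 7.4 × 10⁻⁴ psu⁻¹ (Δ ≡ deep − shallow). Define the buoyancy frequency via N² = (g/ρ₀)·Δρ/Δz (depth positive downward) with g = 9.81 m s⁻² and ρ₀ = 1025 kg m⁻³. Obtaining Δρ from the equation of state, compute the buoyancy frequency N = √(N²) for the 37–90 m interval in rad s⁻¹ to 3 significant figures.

0.0137 rad s⁻¹

ΔT = +5.0 K, ΔS = +2.86 psu (deep − shallow).
Δρ/ρ₀ = −αΔT + βΔS = -1.10 × 10⁻³ + 2.1164 × 10⁻³ = 1.0164 × 10⁻³, so Δρ ≈ 1.042 kg m⁻³.
N² = (g/ρ₀)·Δρ/Δz = g·(Δρ/ρ₀)/Δz = 9.81 × 1.0164 × 10⁻³ / 53 = 1.8813 × 10⁻⁴ s⁻².
N = √(1.8813 × 10⁻⁴) = 0.013716 rad s⁻¹ ≈ 0.0137 rad s⁻¹.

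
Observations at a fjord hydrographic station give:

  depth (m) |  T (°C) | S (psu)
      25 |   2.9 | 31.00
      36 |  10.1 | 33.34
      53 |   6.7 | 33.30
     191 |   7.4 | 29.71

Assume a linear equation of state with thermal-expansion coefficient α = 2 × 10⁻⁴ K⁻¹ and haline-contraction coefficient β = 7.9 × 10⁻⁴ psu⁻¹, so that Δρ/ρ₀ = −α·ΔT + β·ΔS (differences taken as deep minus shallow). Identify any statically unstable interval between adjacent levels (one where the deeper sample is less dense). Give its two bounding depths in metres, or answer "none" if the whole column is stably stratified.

53–191 m

Evaluate Δρ/ρ₀ = −αΔT + βΔS across each adjacent pair:
  25–36 m: −αΔT+βΔS = −(2 × 10⁻⁴)(+7.2)+(7.9 × 10⁻⁴)(+2.34) = 4.1 × 10⁻⁴ → stable
  36–53 m: −αΔT+βΔS = −(2 × 10⁻⁴)(-3.4)+(7.9 × 10⁻⁴)(-0.04) = 6.5 × 10⁻⁴ → stable
  53–191 m: −αΔT+βΔS = −(2 × 10⁻⁴)(+0.7)+(7.9 × 10⁻⁴)(-3.59) = -3.0 × 10⁻³ → UNSTABLE
The 53–191 m interval has Δρ < 0: lighter water underlies denser water.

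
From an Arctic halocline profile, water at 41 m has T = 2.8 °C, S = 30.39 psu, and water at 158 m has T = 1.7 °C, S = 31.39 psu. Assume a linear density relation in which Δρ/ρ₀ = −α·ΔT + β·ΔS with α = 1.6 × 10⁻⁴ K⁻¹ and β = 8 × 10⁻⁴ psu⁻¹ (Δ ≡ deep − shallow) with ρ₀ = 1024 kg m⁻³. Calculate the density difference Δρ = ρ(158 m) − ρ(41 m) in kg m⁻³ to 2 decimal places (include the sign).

ΔT = -1.1 K, ΔS = +1.00 psu (deep − shallow).
Δρ/ρ₀ = −(1.6 × 10⁻⁴)(-1.1) + (8 × 10⁻⁴)(+1.00) = 9.76 × 10⁻⁴.
Δρ = 1024 × (9.76 × 10⁻⁴) = +1.00 kg m⁻³.
Positive Δρ: denser below, stable.

+1.00 kg m⁻³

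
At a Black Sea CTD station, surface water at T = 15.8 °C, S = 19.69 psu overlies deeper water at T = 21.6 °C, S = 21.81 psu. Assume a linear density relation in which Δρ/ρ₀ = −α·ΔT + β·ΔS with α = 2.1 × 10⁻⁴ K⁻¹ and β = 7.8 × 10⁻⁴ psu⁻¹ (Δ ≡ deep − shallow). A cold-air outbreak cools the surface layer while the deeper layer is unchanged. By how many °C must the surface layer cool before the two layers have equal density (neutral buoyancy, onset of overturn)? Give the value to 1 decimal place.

Neutral buoyancy requires Δρ = 0, i.e. −α(T_deep − T_surf′) + β(S_deep − S_surf) = 0.
T_surf′ = T_deep − (β/α)·ΔS = 21.6 − (7.8 × 10⁻⁴/2.1 × 10⁻⁴)·(+2.12) = 13.726 °C.
Cooling required: 15.8 − (13.726) = 2.074 °C.

2.1 °C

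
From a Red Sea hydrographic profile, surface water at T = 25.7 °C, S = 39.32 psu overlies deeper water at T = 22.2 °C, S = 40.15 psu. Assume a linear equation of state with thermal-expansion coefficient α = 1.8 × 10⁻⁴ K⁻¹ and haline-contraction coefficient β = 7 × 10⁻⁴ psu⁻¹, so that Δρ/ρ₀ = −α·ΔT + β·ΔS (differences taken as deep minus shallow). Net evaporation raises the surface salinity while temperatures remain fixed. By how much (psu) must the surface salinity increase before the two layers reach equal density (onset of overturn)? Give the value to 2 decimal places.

1.73 psu

Neutral buoyancy requires −α(T_deep − T_surf) + β(S_deep − S_surf′) = 0.
S_surf′ = S_deep − (α/β)·ΔT = 40.15 − (1.8 × 10⁻⁴/7 × 10⁻⁴)·(-3.5) = 41.0500 psu.
Increase required: 41.0500 − 39.32 = 1.7300 psu.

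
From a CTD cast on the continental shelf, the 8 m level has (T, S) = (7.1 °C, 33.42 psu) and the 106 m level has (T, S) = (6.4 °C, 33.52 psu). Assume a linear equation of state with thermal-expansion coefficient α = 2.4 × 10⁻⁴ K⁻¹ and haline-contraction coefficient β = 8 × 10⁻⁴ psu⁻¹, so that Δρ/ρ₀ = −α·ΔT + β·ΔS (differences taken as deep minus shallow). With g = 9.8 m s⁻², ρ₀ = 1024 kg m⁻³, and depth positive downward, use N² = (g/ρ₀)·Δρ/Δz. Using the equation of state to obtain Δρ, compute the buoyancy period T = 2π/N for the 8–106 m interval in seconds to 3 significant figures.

ΔT = -0.7 K, ΔS = +0.10 psu (deep − shallow).
Δρ/ρ₀ = −αΔT + βΔS = 1.68 × 10⁻⁴ + 8.00 × 10⁻⁵ = 2.48 × 10⁻⁴, so Δρ ≈ 0.2540 kg m⁻³.
N² = (g/ρ₀)·Δρ/Δz = g·(Δρ/ρ₀)/Δz = 9.8 × 2.48 × 10⁻⁴ / 98 = 2.4800 × 10⁻⁵ s⁻².
N = √(2.4800 × 10⁻⁵) = 4.9800 × 10⁻³ rad s⁻¹ → T = 2π/N = 1.2617 × 10³ s ≈ 1.26 × 10³ s.

1.26 × 10³ s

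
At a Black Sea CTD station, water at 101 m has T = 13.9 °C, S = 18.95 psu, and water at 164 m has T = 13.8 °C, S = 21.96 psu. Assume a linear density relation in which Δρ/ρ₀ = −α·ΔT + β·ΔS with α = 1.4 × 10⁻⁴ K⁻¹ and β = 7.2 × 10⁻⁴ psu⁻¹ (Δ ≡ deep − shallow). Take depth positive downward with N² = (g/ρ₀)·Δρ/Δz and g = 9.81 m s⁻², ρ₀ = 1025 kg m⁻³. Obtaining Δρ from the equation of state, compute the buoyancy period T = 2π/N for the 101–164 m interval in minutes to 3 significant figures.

ΔT = -0.1 K, ΔS = +3.01 psu (deep − shallow).
Δρ/ρ₀ = −αΔT + βΔS = 1.40 × 10⁻⁵ + 2.1672 × 10⁻³ = 2.1812 × 10⁻³, so Δρ ≈ 2.236 kg m⁻³.
N² = (g/ρ₀)·Δρ/Δz = g·(Δρ/ρ₀)/Δz = 9.81 × 2.1812 × 10⁻³ / 63 = 3.3964 × 10⁻⁴ s⁻².
N = √(3.3964 × 10⁻⁴) = 0.018429 rad s⁻¹ → T = 2π/N = 340.94 s = 5.6823 min ≈ 5.68 min.

5.68 min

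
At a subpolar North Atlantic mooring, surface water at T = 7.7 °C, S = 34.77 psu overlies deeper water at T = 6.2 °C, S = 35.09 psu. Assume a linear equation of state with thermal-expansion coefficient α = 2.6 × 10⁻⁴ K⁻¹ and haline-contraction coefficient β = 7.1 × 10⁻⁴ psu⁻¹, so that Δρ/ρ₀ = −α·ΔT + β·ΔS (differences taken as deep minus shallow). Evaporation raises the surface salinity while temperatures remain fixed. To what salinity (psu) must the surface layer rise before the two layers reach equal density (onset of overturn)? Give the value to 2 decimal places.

35.64 psu

Neutral buoyancy requires −α(T_deep − T_surf) + β(S_deep − S_surf′) = 0.
S_surf′ = S_deep − (α/β)·ΔT = 35.09 − (2.6 × 10⁻⁴/7.1 × 10⁻⁴)·(-1.5) = 35.6393 psu.
Increase required: 35.6393 − 34.77 = 0.8693 psu.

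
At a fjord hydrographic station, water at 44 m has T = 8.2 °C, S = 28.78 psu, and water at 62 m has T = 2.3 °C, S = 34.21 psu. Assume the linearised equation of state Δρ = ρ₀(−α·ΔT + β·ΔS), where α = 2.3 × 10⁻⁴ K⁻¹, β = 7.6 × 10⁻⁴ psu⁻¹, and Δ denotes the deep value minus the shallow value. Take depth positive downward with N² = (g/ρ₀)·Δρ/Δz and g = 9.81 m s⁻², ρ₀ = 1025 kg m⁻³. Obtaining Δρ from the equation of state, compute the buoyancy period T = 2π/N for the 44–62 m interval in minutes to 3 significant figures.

ΔT = -5.9 K, ΔS = +5.43 psu (deep − shallow).
Δρ/ρ₀ = −αΔT + βΔS = 1.357 × 10⁻³ + 4.1268 × 10⁻³ = 5.4838 × 10⁻³, so Δρ ≈ 5.621 kg m⁻³.
N² = (g/ρ₀)·Δρ/Δz = g·(Δρ/ρ₀)/Δz = 9.81 × 5.4838 × 10⁻³ / 18 = 2.9887 × 10⁻³ s⁻².
N = √(2.9887 × 10⁻³) = 0.054669 rad s⁻¹ → T = 2π/N = 114.93 s = 1.9155 min ≈ 1.92 min.

1.92 min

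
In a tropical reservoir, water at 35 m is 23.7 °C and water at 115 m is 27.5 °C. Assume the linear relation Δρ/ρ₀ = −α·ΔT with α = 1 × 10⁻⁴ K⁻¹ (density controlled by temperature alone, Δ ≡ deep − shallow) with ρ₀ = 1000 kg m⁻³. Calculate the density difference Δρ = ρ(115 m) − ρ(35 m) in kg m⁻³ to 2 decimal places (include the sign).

-0.38 kg m⁻³

ΔT = +3.8 K, Δρ/ρ₀ = −αΔT = -3.80 × 10⁻⁴.
Δρ = 1000 × (-3.80 × 10⁻⁴) = -0.38 kg m⁻³.
Negative Δρ: lighter below, statically unstable.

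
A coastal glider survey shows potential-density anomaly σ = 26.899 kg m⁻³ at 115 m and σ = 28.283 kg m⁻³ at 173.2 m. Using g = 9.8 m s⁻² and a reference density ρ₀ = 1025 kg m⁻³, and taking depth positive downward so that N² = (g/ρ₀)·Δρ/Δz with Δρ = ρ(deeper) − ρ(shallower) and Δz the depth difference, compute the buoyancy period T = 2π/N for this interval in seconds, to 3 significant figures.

Δρ = 1028.283 − 1026.899 = 1.384 kg m⁻³ over Δz = 173.2 − 115 = 58.2 m.
N² = (9.8/1025) × (1.384/58.2) = 2.2736 × 10⁻⁴ s⁻².
N = √(2.2736 × 10⁻⁴) = 0.015078 rad s⁻¹, so T = 2π/N = 416.71 s ≈ 417 s.

417 s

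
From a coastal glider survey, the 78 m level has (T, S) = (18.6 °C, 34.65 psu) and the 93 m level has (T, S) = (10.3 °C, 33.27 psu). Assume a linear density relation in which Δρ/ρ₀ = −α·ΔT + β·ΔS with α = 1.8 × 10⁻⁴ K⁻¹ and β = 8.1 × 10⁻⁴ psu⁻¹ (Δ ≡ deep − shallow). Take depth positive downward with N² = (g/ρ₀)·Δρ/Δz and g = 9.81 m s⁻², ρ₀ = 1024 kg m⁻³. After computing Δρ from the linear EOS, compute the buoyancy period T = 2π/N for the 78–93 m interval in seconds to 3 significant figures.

ΔT = -8.3 K, ΔS = -1.38 psu (deep − shallow).
Δρ/ρ₀ = −αΔT + βΔS = 1.494 × 10⁻³ − 1.1178 × 10⁻³ = 3.762 × 10⁻⁴, so Δρ ≈ 0.3852 kg m⁻³.
N² = (g/ρ₀)·Δρ/Δz = g·(Δρ/ρ₀)/Δz = 9.81 × 3.762 × 10⁻⁴ / 15 = 2.4603 × 10⁻⁴ s⁻².
N = √(2.4603 × 10⁻⁴) = 0.015685 rad s⁻¹ → T = 2π/N = 400.59 s ≈ 401 s.

401 s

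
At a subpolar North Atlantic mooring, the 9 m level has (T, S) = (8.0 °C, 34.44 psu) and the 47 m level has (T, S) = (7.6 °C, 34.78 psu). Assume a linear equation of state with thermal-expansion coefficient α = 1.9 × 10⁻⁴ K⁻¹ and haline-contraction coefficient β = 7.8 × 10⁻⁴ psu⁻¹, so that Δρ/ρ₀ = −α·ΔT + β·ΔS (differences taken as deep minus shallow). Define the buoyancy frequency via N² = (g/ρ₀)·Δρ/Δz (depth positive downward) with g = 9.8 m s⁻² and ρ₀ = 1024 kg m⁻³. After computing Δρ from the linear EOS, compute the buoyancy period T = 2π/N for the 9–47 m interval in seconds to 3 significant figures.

ΔT = -0.4 K, ΔS = +0.34 psu (deep − shallow).
Δρ/ρ₀ = −αΔT + βΔS = 7.60 × 10⁻⁵ + 2.652 × 10⁻⁴ = 3.412 × 10⁻⁴, so Δρ ≈ 0.3494 kg m⁻³.
N² = (g/ρ₀)·Δρ/Δz = g·(Δρ/ρ₀)/Δz = 9.8 × 3.412 × 10⁻⁴ / 38 = 8.7994 × 10⁻⁵ s⁻².
N = √(8.7994 × 10⁻⁵) = 9.3805 × 10⁻³ rad s⁻¹ → T = 2π/N = 669.81 s ≈ 670 s.

670 s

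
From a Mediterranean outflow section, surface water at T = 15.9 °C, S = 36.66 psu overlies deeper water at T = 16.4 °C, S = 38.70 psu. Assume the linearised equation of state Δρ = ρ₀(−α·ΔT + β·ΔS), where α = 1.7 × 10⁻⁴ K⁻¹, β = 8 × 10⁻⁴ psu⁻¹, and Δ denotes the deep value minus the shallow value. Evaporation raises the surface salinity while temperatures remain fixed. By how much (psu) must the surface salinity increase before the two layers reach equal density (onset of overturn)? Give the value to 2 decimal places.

Neutral buoyancy requires −α(T_deep − T_surf) + β(S_deep − S_surf′) = 0.
S_surf′ = S_deep − (α/β)·ΔT = 38.70 − (1.7 × 10⁻⁴/8 × 10⁻⁴)·(+0.5) = 38.5938 psu.
Increase required: 38.5938 − 36.66 = 1.9338 psu.

1.93 psu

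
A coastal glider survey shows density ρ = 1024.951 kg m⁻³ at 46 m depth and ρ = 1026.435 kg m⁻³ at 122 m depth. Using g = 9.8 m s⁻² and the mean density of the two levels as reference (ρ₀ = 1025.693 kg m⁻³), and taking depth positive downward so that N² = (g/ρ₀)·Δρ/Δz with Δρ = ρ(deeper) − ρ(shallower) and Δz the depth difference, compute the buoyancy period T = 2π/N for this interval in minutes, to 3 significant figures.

7.67 min

Δρ = 1026.435 − 1024.951 = 1.484 kg m⁻³ over Δz = 122 − 46 = 76 m.
N² = (9.8/1025.693) × (1.484/76) = 1.8656 × 10⁻⁴ s⁻².
N = √(1.8656 × 10⁻⁴) = 0.013659 rad s⁻¹, so T = 2π/N = 460.00 s = 7.6667 min ≈ 7.67 min.
Since Δρ > 0 the layer is stably stratified.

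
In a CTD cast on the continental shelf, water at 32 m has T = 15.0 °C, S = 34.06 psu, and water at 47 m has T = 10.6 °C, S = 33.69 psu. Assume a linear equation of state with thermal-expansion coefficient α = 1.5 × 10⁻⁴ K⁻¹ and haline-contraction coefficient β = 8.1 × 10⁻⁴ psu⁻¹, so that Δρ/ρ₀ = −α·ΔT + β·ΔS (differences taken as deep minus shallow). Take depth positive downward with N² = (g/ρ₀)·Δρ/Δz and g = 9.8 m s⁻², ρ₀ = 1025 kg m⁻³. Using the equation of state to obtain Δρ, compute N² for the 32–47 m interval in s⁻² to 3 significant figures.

ΔT = -4.4 K, ΔS = -0.37 psu (deep − shallow).
Δρ/ρ₀ = −αΔT + βΔS = 6.60 × 10⁻⁴ − 2.997 × 10⁻⁴ = 3.603 × 10⁻⁴, so Δρ ≈ 0.3693 kg m⁻³.
N² = (g/ρ₀)·Δρ/Δz = g·(Δρ/ρ₀)/Δz = 9.8 × 3.603 × 10⁻⁴ / 15 = 2.3540 × 10⁻⁴ s⁻² ≈ 2.35 × 10⁻⁴ s⁻².

2.35 × 10⁻⁴ s⁻²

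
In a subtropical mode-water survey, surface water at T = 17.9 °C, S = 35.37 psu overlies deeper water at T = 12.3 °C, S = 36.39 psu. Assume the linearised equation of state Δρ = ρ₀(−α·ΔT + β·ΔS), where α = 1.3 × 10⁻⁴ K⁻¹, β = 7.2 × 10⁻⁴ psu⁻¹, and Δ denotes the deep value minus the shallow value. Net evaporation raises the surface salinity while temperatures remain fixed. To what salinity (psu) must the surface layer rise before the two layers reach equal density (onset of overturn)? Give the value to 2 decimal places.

37.40 psu

Neutral buoyancy requires −α(T_deep − T_surf) + β(S_deep − S_surf′) = 0.
S_surf′ = S_deep − (α/β)·ΔT = 36.39 − (1.3 × 10⁻⁴/7.2 × 10⁻⁴)·(-5.6) = 37.4011 psu.
Increase required: 37.4011 − 35.37 = 2.0311 psu.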